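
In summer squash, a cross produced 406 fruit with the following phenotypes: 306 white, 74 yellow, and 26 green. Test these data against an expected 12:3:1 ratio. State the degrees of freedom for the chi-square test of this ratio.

2

A goodness-of-fit test with 3 phenotype classes has df = 3 − 1 = 2.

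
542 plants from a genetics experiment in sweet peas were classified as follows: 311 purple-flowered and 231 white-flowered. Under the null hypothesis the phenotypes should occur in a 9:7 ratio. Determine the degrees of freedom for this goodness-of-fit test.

A goodness-of-fit test with 2 phenotype classes has df = 2 − 1 = 1.

1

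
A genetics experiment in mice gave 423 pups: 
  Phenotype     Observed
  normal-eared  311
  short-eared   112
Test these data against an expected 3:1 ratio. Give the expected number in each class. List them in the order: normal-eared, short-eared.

317.25, 105.75

Total ratio parts = 4. Expected numbers out of 423:
  normal-eared: 423 × 3/4 = 317.25
  short-eared: 423 × 1/4 = 105.75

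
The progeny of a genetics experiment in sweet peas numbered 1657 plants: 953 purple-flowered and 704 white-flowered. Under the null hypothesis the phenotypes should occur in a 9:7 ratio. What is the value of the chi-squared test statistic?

Total ratio parts = 16. Expected numbers out of 1657:
  purple-flowered: 1657 × 9/16 = 932.0625
  white-flowered: 1657 × 7/16 = 724.9375
χ² = Σ (O − E)² / E
  purple-flowered: (953 − 932.0625)² / 932.0625 = 0.4703
  white-flowered: (704 − 724.9375)² / 724.9375 = 0.6047
χ² = 0.4703 + 0.6047 = 1.075

1.075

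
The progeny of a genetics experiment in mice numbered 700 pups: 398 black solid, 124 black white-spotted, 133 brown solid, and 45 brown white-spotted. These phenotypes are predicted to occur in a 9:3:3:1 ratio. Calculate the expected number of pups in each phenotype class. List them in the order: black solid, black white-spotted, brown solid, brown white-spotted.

Under the 9:3:3:1 hypothesis (Σ ratio = 16, N = 700):
  black solid: 700 × 9/16 = 393.75
  black white-spotted: 700 × 3/16 = 131.25
  brown solid: 700 × 3/16 = 131.25
  brown white-spotted: 700 × 1/16 = 43.75

393.75, 131.25, 131.25, 43.75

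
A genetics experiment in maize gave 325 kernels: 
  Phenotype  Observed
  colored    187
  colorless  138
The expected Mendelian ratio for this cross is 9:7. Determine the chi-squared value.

The 9:7 ratio has 16 parts, so with N = 325 the expected counts are:
  colored: 325 × 9/16 = 182.8125
  colorless: 325 × 7/16 = 142.1875
χ² = Σ (O − E)² / E
  colored: (187 − 182.8125)² / 182.8125 = 0.0959
  colorless: (138 − 142.1875)² / 142.1875 = 0.1233
χ² = 0.0959 + 0.1233 = 0.2192 ≈ 0.219

0.219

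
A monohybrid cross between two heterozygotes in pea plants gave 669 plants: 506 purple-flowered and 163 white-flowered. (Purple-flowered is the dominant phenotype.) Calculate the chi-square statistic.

0.144

For a monohybrid cross between heterozygotes with complete dominance, the expected phenotypic ratio is 3:1.
Expected counts for N = 669 under a 3:1 ratio (total parts = 4):
  purple-flowered: 669 × 3/4 = 501.75
  white-flowered: 669 × 1/4 = 167.25
χ² = Σ (O − E)² / E
  purple-flowered: (506 − 501.75)² / 501.75 = 0.0360
  white-flowered: (163 − 167.25)² / 167.25 = 0.1080
χ² = 0.0360 + 0.1080 = 0.144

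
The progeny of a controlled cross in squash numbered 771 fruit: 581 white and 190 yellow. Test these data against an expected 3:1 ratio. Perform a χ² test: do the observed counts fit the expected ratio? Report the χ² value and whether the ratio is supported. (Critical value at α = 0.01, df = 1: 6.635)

Under the 3:1 hypothesis (Σ ratio = 4, N = 771):
  white: 771 × 3/4 = 578.25
  yellow: 771 × 1/4 = 192.75
χ² = Σ (O − E)² / E
  white: (581 − 578.25)² / 578.25 = 0.0131
  yellow: (190 − 192.75)² / 192.75 = 0.0392
χ² = 0.0131 + 0.0392 = 0.0523 ≈ 0.052
Degrees of freedom = 2 − 1 = 1; critical value at α = 0.01 is 6.635.
Since 0.052 < 6.635, we fail to reject the null hypothesis — the data are consistent with the 3:1 ratio.

0.052; consistent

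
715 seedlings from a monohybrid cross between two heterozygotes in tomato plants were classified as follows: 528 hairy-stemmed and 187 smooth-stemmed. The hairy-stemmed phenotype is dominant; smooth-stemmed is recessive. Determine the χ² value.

For a monohybrid cross between heterozygotes with complete dominance, the expected phenotypic ratio is 3:1.
Total ratio parts = 4. Expected numbers out of 715:
  hairy-stemmed: 715 × 3/4 = 536.25
  smooth-stemmed: 715 × 1/4 = 178.75
χ² = Σ (O − E)² / E
  hairy-stemmed: (528 − 536.25)² / 536.25 = 0.1269
  smooth-stemmed: (187 − 178.75)² / 178.75 = 0.3808
χ² = 0.1269 + 0.3808 = 0.5077 ≈ 0.508

0.508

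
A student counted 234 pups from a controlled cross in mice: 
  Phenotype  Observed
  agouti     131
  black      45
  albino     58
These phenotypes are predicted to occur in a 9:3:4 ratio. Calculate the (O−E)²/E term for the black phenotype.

The 9:3:4 ratio has 16 parts, so with N = 234 the expected counts are:
  agouti: 234 × 9/16 = 131.625
  black: 234 × 3/16 = 43.875
  albino: 234 × 4/16 = 58.5
Contribution of black: (45 − 43.875)² / 43.875 = 0.0288

0.029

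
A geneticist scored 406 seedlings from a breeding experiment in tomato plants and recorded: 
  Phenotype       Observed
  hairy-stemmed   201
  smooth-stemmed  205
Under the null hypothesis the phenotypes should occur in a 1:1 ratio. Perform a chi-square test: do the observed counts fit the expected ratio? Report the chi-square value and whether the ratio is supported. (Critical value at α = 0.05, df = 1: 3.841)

Total ratio parts = 2. Expected numbers out of 406:
  hairy-stemmed: 406 × 1/2 = 203
  smooth-stemmed: 406 × 1/2 = 203
χ² = Σ (O − E)² / E
  hairy-stemmed: (201 − 203)² / 203 = 0.0197
  smooth-stemmed: (205 − 203)² / 203 = 0.0197
χ² = 0.0197 + 0.0197 = 0.0394 ≈ 0.039
Degrees of freedom = 2 − 1 = 1; critical value at α = 0.05 is 3.841.
Since 0.039 < 3.841, we fail to reject the null hypothesis — the data are consistent with the 1:1 ratio.

0.039; consistent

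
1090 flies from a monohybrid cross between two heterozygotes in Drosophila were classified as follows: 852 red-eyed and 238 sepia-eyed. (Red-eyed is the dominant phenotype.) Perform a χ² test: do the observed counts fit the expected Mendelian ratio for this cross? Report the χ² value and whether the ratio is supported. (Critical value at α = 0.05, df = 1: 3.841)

For a monohybrid cross between heterozygotes with complete dominance, the expected phenotypic ratio is 3:1.
Under the 3:1 hypothesis (Σ ratio = 4, N = 1090):
  red-eyed: 1090 × 3/4 = 817.5
  sepia-eyed: 1090 × 1/4 = 272.5
χ² = Σ (O − E)² / E
  red-eyed: (852 − 817.5)² / 817.5 = 1.4560
  sepia-eyed: (238 − 272.5)² / 272.5 = 4.3679
χ² = 1.4560 + 4.3679 = 5.8239 ≈ 5.824
Degrees of freedom = 2 − 1 = 1; critical value at α = 0.05 is 3.841.
Since 5.824 > 3.841, we reject the null hypothesis — the data do not fit the 3:1 ratio.

5.824; not consistent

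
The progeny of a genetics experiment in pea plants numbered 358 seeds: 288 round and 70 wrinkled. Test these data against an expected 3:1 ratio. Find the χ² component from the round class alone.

Under the 3:1 hypothesis (Σ ratio = 4, N = 358):
  round: 358 × 3/4 = 268.5
  wrinkled: 358 × 1/4 = 89.5
Contribution of round: (288 − 268.5)² / 268.5 = 1.4162

1.416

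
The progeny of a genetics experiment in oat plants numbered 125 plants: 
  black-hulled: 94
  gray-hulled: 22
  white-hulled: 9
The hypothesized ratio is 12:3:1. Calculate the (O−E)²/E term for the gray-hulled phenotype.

Total ratio parts = 16. Expected numbers out of 125:
  black-hulled: 125 × 12/16 = 93.75
  gray-hulled: 125 × 3/16 = 23.4375
  white-hulled: 125 × 1/16 = 7.8125
Contribution of gray-hulled: (22 − 23.4375)² / 23.4375 = 0.0882

0.088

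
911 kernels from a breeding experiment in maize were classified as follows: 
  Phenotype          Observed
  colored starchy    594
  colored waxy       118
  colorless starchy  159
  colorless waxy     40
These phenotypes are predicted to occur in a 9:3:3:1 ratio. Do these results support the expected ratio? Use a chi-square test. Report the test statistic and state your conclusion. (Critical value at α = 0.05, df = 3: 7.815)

35.166; not consistent

Expected counts for N = 911 under a 9:3:3:1 ratio (total parts = 16):
  colored starchy: 911 × 9/16 = 512.4375
  colored waxy: 911 × 3/16 = 170.8125
  colorless starchy: 911 × 3/16 = 170.8125
  colorless waxy: 911 × 1/16 = 56.9375
χ² = Σ (O − E)² / E
  colored starchy: (594 − 512.4375)² / 512.4375 = 12.9820
  colored waxy: (118 − 170.8125)² / 170.8125 = 16.3288
  colorless starchy: (159 − 170.8125)² / 170.8125 = 0.8169
  colorless waxy: (40 − 56.9375)² / 56.9375 = 5.0385
χ² = 12.9820 + 16.3288 + 0.8169 + 5.0385 = 35.1662 ≈ 35.166
Degrees of freedom = 4 − 1 = 3; critical value at α = 0.05 is 7.815.
Since 35.166 > 7.815, we reject the null hypothesis — the data do not fit the 9:3:3:1 ratio.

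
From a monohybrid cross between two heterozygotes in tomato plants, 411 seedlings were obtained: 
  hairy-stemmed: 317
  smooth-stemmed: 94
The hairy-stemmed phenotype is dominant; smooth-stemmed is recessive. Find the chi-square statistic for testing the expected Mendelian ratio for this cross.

0.994

For a monohybrid cross between heterozygotes with complete dominance, the expected phenotypic ratio is 3:1.
Total ratio parts = 4. Expected numbers out of 411:
  hairy-stemmed: 411 × 3/4 = 308.25
  smooth-stemmed: 411 × 1/4 = 102.75
χ² = Σ (O − E)² / E
  hairy-stemmed: (317 − 308.25)² / 308.25 = 0.2484
  smooth-stemmed: (94 − 102.75)² / 102.75 = 0.7451
χ² = 0.2484 + 0.7451 = 0.9935 ≈ 0.994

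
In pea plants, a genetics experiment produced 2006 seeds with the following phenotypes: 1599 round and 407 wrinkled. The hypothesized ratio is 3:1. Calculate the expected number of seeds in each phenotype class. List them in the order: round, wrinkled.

Expected counts for N = 2006 under a 3:1 ratio (total parts = 4):
  round: 2006 × 3/4 = 1504.5
  wrinkled: 2006 × 1/4 = 501.5

1504.5, 501.5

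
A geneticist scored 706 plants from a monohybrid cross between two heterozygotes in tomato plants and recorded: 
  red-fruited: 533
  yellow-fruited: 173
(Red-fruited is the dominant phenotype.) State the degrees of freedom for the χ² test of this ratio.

1

For a monohybrid cross between heterozygotes with complete dominance, the expected phenotypic ratio is 3:1.
A goodness-of-fit test with 2 phenotype classes has df = 2 − 1 = 1.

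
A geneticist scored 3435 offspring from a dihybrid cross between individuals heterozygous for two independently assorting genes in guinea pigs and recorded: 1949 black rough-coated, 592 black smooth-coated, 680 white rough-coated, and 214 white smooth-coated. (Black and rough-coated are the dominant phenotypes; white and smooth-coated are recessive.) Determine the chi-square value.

6.362

A dihybrid F₂ with independent assortment and complete dominance at both loci gives a 9:3:3:1 phenotypic ratio.
Expected counts for N = 3435 under a 9:3:3:1 ratio (total parts = 16):
  black rough-coated: 3435 × 9/16 = 1932.1875
  black smooth-coated: 3435 × 3/16 = 644.0625
  white rough-coated: 3435 × 3/16 = 644.0625
  white smooth-coated: 3435 × 1/16 = 214.6875
χ² = Σ (O − E)² / E
  black rough-coated: (1949 − 1932.1875)² / 1932.1875 = 0.1463
  black smooth-coated: (592 − 644.0625)² / 644.0625 = 4.2084
  white rough-coated: (680 − 644.0625)² / 644.0625 = 2.0052
  white smooth-coated: (214 − 214.6875)² / 214.6875 = 0.0022
χ² = 0.1463 + 4.2084 + 2.0052 + 0.0022 = 6.3621 ≈ 6.362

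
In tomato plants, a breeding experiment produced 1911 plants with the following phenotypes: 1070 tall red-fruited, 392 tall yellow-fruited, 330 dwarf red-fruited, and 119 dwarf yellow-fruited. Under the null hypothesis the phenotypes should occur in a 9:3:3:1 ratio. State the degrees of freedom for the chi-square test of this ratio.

A goodness-of-fit test with 4 phenotype classes has df = 4 − 1 = 3.

3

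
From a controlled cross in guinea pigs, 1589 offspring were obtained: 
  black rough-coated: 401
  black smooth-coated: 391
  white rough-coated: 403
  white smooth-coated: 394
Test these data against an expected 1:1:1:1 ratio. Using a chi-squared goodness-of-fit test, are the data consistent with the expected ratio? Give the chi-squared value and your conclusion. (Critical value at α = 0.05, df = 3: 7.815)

0.244; consistent

Total ratio parts = 4. Expected numbers out of 1589:
  black rough-coated: 1589 × 1/4 = 397.25
  black smooth-coated: 1589 × 1/4 = 397.25
  white rough-coated: 1589 × 1/4 = 397.25
  white smooth-coated: 1589 × 1/4 = 397.25
χ² = Σ (O − E)² / E
  black rough-coated: (401 − 397.25)² / 397.25 = 0.0354
  black smooth-coated: (391 − 397.25)² / 397.25 = 0.0983
  white rough-coated: (403 − 397.25)² / 397.25 = 0.0832
  white smooth-coated: (394 − 397.25)² / 397.25 = 0.0266
χ² = 0.0354 + 0.0983 + 0.0832 + 0.0266 = 0.2435 ≈ 0.244
Degrees of freedom = 4 − 1 = 3; critical value at α = 0.05 is 7.815.
Since 0.244 < 7.815, we fail to reject the null hypothesis — the data are consistent with the 1:1:1:1 ratio.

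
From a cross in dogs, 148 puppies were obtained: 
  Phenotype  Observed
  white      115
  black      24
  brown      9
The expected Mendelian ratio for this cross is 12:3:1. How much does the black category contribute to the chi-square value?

The 12:3:1 ratio has 16 parts, so with N = 148 the expected counts are:
  white: 148 × 12/16 = 111
  black: 148 × 3/16 = 27.75
  brown: 148 × 1/16 = 9.25
Contribution of black: (24 − 27.75)² / 27.75 = 0.5068

0.507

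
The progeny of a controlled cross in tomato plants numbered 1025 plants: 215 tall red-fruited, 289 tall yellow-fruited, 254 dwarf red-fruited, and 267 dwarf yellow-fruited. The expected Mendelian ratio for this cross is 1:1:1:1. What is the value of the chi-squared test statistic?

The 1:1:1:1 ratio has 4 parts, so with N = 1025 the expected counts are:
  tall red-fruited: 1025 × 1/4 = 256.25
  tall yellow-fruited: 1025 × 1/4 = 256.25
  dwarf red-fruited: 1025 × 1/4 = 256.25
  dwarf yellow-fruited: 1025 × 1/4 = 256.25
χ² = Σ (O − E)² / E
  tall red-fruited: (215 − 256.25)² / 256.25 = 6.6402
  tall yellow-fruited: (289 − 256.25)² / 256.25 = 4.1856
  dwarf red-fruited: (254 − 256.25)² / 256.25 = 0.0198
  dwarf yellow-fruited: (267 − 256.25)² / 256.25 = 0.4510
χ² = 6.6402 + 4.1856 + 0.0198 + 0.4510 = 11.2966 ≈ 11.297

11.297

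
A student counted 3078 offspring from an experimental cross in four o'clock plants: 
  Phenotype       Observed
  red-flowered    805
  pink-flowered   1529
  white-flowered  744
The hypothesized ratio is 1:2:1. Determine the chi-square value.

2.548

Under the 1:2:1 hypothesis (Σ ratio = 4, N = 3078):
  red-flowered: 3078 × 1/4 = 769.5
  pink-flowered: 3078 × 2/4 = 1539
  white-flowered: 3078 × 1/4 = 769.5
χ² = Σ (O − E)² / E
  red-flowered: (805 − 769.5)² / 769.5 = 1.6378
  pink-flowered: (1529 − 1539)² / 1539 = 0.0650
  white-flowered: (744 − 769.5)² / 769.5 = 0.8450
χ² = 1.6378 + 0.0650 + 0.8450 = 2.5478 ≈ 2.548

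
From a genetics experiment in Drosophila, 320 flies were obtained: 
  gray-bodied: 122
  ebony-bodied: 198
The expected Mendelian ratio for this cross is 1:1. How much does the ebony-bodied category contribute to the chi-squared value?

9.025

Total ratio parts = 2. Expected numbers out of 320:
  gray-bodied: 320 × 1/2 = 160
  ebony-bodied: 320 × 1/2 = 160
Contribution of ebony-bodied: (198 − 160)² / 160 = 9.0250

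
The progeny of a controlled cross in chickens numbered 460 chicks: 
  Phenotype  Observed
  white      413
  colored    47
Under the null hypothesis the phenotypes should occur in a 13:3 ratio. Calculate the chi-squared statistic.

21.984

Total ratio parts = 16. Expected numbers out of 460:
  white: 460 × 13/16 = 373.75
  colored: 460 × 3/16 = 86.25
χ² = Σ (O − E)² / E
  white: (413 − 373.75)² / 373.75 = 4.1219
  colored: (47 − 86.25)² / 86.25 = 17.8616
χ² = 4.1219 + 17.8616 = 21.9835 ≈ 21.984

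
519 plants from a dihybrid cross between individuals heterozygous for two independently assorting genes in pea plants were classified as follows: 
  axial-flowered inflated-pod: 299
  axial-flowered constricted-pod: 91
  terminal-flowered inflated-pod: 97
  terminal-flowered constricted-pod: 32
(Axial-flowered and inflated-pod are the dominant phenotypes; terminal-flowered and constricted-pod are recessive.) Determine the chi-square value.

A dihybrid F₂ with independent assortment and complete dominance at both loci gives a 9:3:3:1 phenotypic ratio.
Expected counts for N = 519 under a 9:3:3:1 ratio (total parts = 16):
  axial-flowered inflated-pod: 519 × 9/16 = 291.9375
  axial-flowered constricted-pod: 519 × 3/16 = 97.3125
  terminal-flowered inflated-pod: 519 × 3/16 = 97.3125
  terminal-flowered constricted-pod: 519 × 1/16 = 32.4375
χ² = Σ (O − E)² / E
  axial-flowered inflated-pod: (299 − 291.9375)² / 291.9375 = 0.1709
  axial-flowered constricted-pod: (91 − 97.3125)² / 97.3125 = 0.4095
  terminal-flowered inflated-pod: (97 − 97.3125)² / 97.3125 = 0.0010
  terminal-flowered constricted-pod: (32 − 32.4375)² / 32.4375 = 0.0059
χ² = 0.1709 + 0.4095 + 0.0010 + 0.0059 = 0.5873 ≈ 0.587

0.587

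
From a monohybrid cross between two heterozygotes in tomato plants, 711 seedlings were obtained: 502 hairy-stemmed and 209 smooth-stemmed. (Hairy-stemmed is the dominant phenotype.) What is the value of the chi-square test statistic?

7.325

For a monohybrid cross between heterozygotes with complete dominance, the expected phenotypic ratio is 3:1.
Under the 3:1 hypothesis (Σ ratio = 4, N = 711):
  hairy-stemmed: 711 × 3/4 = 533.25
  smooth-stemmed: 711 × 1/4 = 177.75
χ² = Σ (O − E)² / E
  hairy-stemmed: (502 − 533.25)² / 533.25 = 1.8313
  smooth-stemmed: (209 − 177.75)² / 177.75 = 5.4940
χ² = 1.8313 + 5.4940 = 7.3253 ≈ 7.325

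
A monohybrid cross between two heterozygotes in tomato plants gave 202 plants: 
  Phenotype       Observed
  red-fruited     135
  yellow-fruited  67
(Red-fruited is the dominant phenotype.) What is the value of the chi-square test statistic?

7.188

For a monohybrid cross between heterozygotes with complete dominance, the expected phenotypic ratio is 3:1.
The 3:1 ratio has 4 parts, so with N = 202 the expected counts are:
  red-fruited: 202 × 3/4 = 151.5
  yellow-fruited: 202 × 1/4 = 50.5
χ² = Σ (O − E)² / E
  red-fruited: (135 − 151.5)² / 151.5 = 1.7970
  yellow-fruited: (67 − 50.5)² / 50.5 = 5.3911
χ² = 1.7970 + 5.3911 = 7.1881 ≈ 7.188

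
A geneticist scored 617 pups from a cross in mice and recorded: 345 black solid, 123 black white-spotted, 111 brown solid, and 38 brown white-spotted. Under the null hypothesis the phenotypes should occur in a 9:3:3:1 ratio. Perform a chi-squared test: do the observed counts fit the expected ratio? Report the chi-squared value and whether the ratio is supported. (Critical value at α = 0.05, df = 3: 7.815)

0.673; consistent

Total ratio parts = 16. Expected numbers out of 617:
  black solid: 617 × 9/16 = 347.0625
  black white-spotted: 617 × 3/16 = 115.6875
  brown solid: 617 × 3/16 = 115.6875
  brown white-spotted: 617 × 1/16 = 38.5625
χ² = Σ (O − E)² / E
  black solid: (345 − 347.0625)² / 347.0625 = 0.0123
  black white-spotted: (123 − 115.6875)² / 115.6875 = 0.4622
  brown solid: (111 − 115.6875)² / 115.6875 = 0.1899
  brown white-spotted: (38 − 38.5625)² / 38.5625 = 0.0082
χ² = 0.0123 + 0.4622 + 0.1899 + 0.0082 = 0.6726 ≈ 0.673
Degrees of freedom = 4 − 1 = 3; critical value at α = 0.05 is 7.815.
Since 0.673 < 7.815, we fail to reject the null hypothesis — the data are consistent with the 9:3:3:1 ratio.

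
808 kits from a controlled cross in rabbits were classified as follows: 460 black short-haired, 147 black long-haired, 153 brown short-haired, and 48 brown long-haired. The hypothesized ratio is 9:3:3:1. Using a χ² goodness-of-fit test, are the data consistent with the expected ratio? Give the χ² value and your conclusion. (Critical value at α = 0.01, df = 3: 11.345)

Under the 9:3:3:1 hypothesis (Σ ratio = 16, N = 808):
  black short-haired: 808 × 9/16 = 454.5
  black long-haired: 808 × 3/16 = 151.5
  brown short-haired: 808 × 3/16 = 151.5
  brown long-haired: 808 × 1/16 = 50.5
χ² = Σ (O − E)² / E
  black short-haired: (460 − 454.5)² / 454.5 = 0.0666
  black long-haired: (147 − 151.5)² / 151.5 = 0.1337
  brown short-haired: (153 − 151.5)² / 151.5 = 0.0149
  brown long-haired: (48 − 50.5)² / 50.5 = 0.1238
χ² = 0.0666 + 0.1337 + 0.0149 + 0.1238 = 0.339
Degrees of freedom = 4 − 1 = 3; critical value at α = 0.01 is 11.345.
Since 0.339 < 11.345, we fail to reject the null hypothesis — the data are consistent with the 9:3:3:1 ratio.

0.339; consistent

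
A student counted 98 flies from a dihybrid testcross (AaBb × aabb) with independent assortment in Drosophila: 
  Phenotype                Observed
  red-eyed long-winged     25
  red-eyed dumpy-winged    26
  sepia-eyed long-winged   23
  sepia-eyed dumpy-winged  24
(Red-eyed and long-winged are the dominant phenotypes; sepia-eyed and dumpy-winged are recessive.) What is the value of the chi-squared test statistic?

0.204

A dihybrid testcross with independent assortment gives a 1:1:1:1 ratio.
Expected counts for N = 98 under a 1:1:1:1 ratio (total parts = 4):
  red-eyed long-winged: 98 × 1/4 = 24.5
  red-eyed dumpy-winged: 98 × 1/4 = 24.5
  sepia-eyed long-winged: 98 × 1/4 = 24.5
  sepia-eyed dumpy-winged: 98 × 1/4 = 24.5
χ² = Σ (O − E)² / E
  red-eyed long-winged: (25 − 24.5)² / 24.5 = 0.0102
  red-eyed dumpy-winged: (26 − 24.5)² / 24.5 = 0.0918
  sepia-eyed long-winged: (23 − 24.5)² / 24.5 = 0.0918
  sepia-eyed dumpy-winged: (24 − 24.5)² / 24.5 = 0.0102
χ² = 0.0102 + 0.0918 + 0.0918 + 0.0102 = 0.204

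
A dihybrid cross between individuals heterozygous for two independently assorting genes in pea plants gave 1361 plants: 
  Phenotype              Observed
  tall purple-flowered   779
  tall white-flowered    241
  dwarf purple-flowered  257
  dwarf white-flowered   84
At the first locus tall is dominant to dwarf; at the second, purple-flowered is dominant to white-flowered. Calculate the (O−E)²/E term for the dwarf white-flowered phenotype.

0.013

A dihybrid F₂ with independent assortment and complete dominance at both loci gives a 9:3:3:1 phenotypic ratio.
Expected counts for N = 1361 under a 9:3:3:1 ratio (total parts = 16):
  tall purple-flowered: 1361 × 9/16 = 765.5625
  tall white-flowered: 1361 × 3/16 = 255.1875
  dwarf purple-flowered: 1361 × 3/16 = 255.1875
  dwarf white-flowered: 1361 × 1/16 = 85.0625
Contribution of dwarf white-flowered: (84 − 85.0625)² / 85.0625 = 0.0133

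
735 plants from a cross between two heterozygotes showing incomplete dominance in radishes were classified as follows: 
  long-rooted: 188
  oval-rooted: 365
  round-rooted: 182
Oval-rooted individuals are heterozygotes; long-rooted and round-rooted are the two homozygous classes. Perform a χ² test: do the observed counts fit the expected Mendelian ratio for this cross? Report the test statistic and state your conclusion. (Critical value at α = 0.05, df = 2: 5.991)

0.132; consistent

With incomplete dominance, a heterozygote × heterozygote cross gives a 1:2:1 phenotypic ratio.
Under the 1:2:1 hypothesis (Σ ratio = 4, N = 735):
  long-rooted: 735 × 1/4 = 183.75
  oval-rooted: 735 × 2/4 = 367.5
  round-rooted: 735 × 1/4 = 183.75
χ² = Σ (O − E)² / E
  long-rooted: (188 − 183.75)² / 183.75 = 0.0983
  oval-rooted: (365 − 367.5)² / 367.5 = 0.0170
  round-rooted: (182 − 183.75)² / 183.75 = 0.0167
χ² = 0.0983 + 0.0170 + 0.0167 = 0.132
Degrees of freedom = 3 − 1 = 2; critical value at α = 0.05 is 5.991.
Since 0.132 < 5.991, we fail to reject the null hypothesis — the data are consistent with the 1:2:1 ratio.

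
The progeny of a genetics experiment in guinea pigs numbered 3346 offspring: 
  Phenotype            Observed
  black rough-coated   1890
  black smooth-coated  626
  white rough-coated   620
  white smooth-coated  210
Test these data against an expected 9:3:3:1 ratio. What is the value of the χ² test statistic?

Total ratio parts = 16. Expected numbers out of 3346:
  black rough-coated: 3346 × 9/16 = 1882.125
  black smooth-coated: 3346 × 3/16 = 627.375
  white rough-coated: 3346 × 3/16 = 627.375
  white smooth-coated: 3346 × 1/16 = 209.125
χ² = Σ (O − E)² / E
  black rough-coated: (1890 − 1882.125)² / 1882.125 = 0.0329
  black smooth-coated: (626 − 627.375)² / 627.375 = 0.0030
  white rough-coated: (620 − 627.375)² / 627.375 = 0.0867
  white smooth-coated: (210 − 209.125)² / 209.125 = 0.0037
χ² = 0.0329 + 0.0030 + 0.0867 + 0.0037 = 0.1263 ≈ 0.126

0.126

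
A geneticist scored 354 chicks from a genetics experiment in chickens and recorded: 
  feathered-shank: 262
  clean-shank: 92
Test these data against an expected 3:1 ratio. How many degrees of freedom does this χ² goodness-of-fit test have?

1

A goodness-of-fit test with 2 phenotype classes has df = 2 − 1 = 1.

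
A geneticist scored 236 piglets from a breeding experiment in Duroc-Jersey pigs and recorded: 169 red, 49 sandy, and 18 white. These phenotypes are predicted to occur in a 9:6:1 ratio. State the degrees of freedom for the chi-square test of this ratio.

2

A goodness-of-fit test with 3 phenotype classes has df = 3 − 1 = 2.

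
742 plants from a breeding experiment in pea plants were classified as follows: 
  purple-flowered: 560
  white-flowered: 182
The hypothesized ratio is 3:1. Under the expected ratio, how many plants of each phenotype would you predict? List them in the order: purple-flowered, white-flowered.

Total ratio parts = 4. Expected numbers out of 742:
  purple-flowered: 742 × 3/4 = 556.5
  white-flowered: 742 × 1/4 = 185.5

556.5, 185.5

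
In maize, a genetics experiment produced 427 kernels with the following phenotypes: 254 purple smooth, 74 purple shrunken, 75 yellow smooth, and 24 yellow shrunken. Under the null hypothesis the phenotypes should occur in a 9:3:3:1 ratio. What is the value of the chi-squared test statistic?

1.844

The 9:3:3:1 ratio has 16 parts, so with N = 427 the expected counts are:
  purple smooth: 427 × 9/16 = 240.1875
  purple shrunken: 427 × 3/16 = 80.0625
  yellow smooth: 427 × 3/16 = 80.0625
  yellow shrunken: 427 × 1/16 = 26.6875
χ² = Σ (O − E)² / E
  purple smooth: (254 − 240.1875)² / 240.1875 = 0.7943
  purple shrunken: (74 − 80.0625)² / 80.0625 = 0.4591
  yellow smooth: (75 − 80.0625)² / 80.0625 = 0.3201
  yellow shrunken: (24 − 26.6875)² / 26.6875 = 0.2706
χ² = 0.7943 + 0.4591 + 0.3201 + 0.2706 = 1.8441 ≈ 1.844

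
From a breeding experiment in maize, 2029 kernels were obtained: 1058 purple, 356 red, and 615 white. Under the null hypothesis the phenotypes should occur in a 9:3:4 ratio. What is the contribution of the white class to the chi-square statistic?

22.888

Expected counts for N = 2029 under a 9:3:4 ratio (total parts = 16):
  purple: 2029 × 9/16 = 1141.3125
  red: 2029 × 3/16 = 380.4375
  white: 2029 × 4/16 = 507.25
Contribution of white: (615 − 507.25)² / 507.25 = 22.8882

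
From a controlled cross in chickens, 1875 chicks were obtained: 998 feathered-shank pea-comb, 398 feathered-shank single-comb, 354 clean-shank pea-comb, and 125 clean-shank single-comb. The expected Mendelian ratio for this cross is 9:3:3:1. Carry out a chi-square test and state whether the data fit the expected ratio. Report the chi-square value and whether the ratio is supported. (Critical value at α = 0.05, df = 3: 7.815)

9.718; not consistent

Expected counts for N = 1875 under a 9:3:3:1 ratio (total parts = 16):
  feathered-shank pea-comb: 1875 × 9/16 = 1054.6875
  feathered-shank single-comb: 1875 × 3/16 = 351.5625
  clean-shank pea-comb: 1875 × 3/16 = 351.5625
  clean-shank single-comb: 1875 × 1/16 = 117.1875
χ² = Σ (O − E)² / E
  feathered-shank pea-comb: (998 − 1054.6875)² / 1054.6875 = 3.0468
  feathered-shank single-comb: (398 − 351.5625)² / 351.5625 = 6.1339
  clean-shank pea-comb: (354 − 351.5625)² / 351.5625 = 0.0169
  clean-shank single-comb: (125 − 117.1875)² / 117.1875 = 0.5208
χ² = 3.0468 + 6.1339 + 0.0169 + 0.5208 = 9.7184 ≈ 9.718
Degrees of freedom = 4 − 1 = 3; critical value at α = 0.05 is 7.815.
Since 9.718 > 7.815, we reject the null hypothesis — the data do not fit the 9:3:3:1 ratio.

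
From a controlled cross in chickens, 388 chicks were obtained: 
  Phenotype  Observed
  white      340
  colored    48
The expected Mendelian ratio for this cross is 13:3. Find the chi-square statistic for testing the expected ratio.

Total ratio parts = 16. Expected numbers out of 388:
  white: 388 × 13/16 = 315.25
  colored: 388 × 3/16 = 72.75
χ² = Σ (O − E)² / E
  white: (340 − 315.25)² / 315.25 = 1.9431
  colored: (48 − 72.75)² / 72.75 = 8.4201
χ² = 1.9431 + 8.4201 = 10.3632 ≈ 10.363

10.363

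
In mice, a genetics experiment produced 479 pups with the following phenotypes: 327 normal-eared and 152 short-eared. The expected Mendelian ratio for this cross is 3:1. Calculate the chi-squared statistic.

11.580

Expected counts for N = 479 under a 3:1 ratio (total parts = 4):
  normal-eared: 479 × 3/4 = 359.25
  short-eared: 479 × 1/4 = 119.75
χ² = Σ (O − E)² / E
  normal-eared: (327 − 359.25)² / 359.25 = 2.8951
  short-eared: (152 − 119.75)² / 119.75 = 8.6853
χ² = 2.8951 + 8.6853 = 11.5804 ≈ 11.580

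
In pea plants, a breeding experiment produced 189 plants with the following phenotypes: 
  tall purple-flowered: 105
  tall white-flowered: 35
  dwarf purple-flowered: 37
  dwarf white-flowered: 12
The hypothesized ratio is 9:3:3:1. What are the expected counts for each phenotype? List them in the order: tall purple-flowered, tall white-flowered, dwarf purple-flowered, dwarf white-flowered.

Under the 9:3:3:1 hypothesis (Σ ratio = 16, N = 189):
  tall purple-flowered: 189 × 9/16 = 106.3125
  tall white-flowered: 189 × 3/16 = 35.4375
  dwarf purple-flowered: 189 × 3/16 = 35.4375
  dwarf white-flowered: 189 × 1/16 = 11.8125

106.3125, 35.4375, 35.4375, 11.8125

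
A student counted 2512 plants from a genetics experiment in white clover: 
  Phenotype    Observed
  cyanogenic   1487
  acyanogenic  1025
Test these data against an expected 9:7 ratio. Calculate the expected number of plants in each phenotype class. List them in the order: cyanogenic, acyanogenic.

Expected counts for N = 2512 under a 9:7 ratio (total parts = 16):
  cyanogenic: 2512 × 9/16 = 1413
  acyanogenic: 2512 × 7/16 = 1099

1413, 1099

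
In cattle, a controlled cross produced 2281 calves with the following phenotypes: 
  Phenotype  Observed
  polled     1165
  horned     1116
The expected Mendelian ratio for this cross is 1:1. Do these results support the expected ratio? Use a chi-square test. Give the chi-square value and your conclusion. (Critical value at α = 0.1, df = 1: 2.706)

1.053; consistent

The 1:1 ratio has 2 parts, so with N = 2281 the expected counts are:
  polled: 2281 × 1/2 = 1140.5
  horned: 2281 × 1/2 = 1140.5
χ² = Σ (O − E)² / E
  polled: (1165 − 1140.5)² / 1140.5 = 0.5263
  horned: (1116 − 1140.5)² / 1140.5 = 0.5263
χ² = 0.5263 + 0.5263 = 1.0526 ≈ 1.053
Degrees of freedom = 2 − 1 = 1; critical value at α = 0.1 is 2.706.
Since 1.053 < 2.706, we fail to reject the null hypothesis — the data are consistent with the 1:1 ratio.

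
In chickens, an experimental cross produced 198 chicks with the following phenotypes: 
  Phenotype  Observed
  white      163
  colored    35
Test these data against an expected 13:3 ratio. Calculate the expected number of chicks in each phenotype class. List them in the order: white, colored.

The 13:3 ratio has 16 parts, so with N = 198 the expected counts are:
  white: 198 × 13/16 = 160.875
  colored: 198 × 3/16 = 37.125

160.875, 37.125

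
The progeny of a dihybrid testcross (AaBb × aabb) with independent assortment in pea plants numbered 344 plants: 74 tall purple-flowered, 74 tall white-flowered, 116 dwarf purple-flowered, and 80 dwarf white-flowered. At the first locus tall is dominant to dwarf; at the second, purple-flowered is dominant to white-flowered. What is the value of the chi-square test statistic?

14.233

A dihybrid testcross with independent assortment gives a 1:1:1:1 ratio.
The 1:1:1:1 ratio has 4 parts, so with N = 344 the expected counts are:
  tall purple-flowered: 344 × 1/4 = 86
  tall white-flowered: 344 × 1/4 = 86
  dwarf purple-flowered: 344 × 1/4 = 86
  dwarf white-flowered: 344 × 1/4 = 86
χ² = Σ (O − E)² / E
  tall purple-flowered: (74 − 86)² / 86 = 1.6744
  tall white-flowered: (74 − 86)² / 86 = 1.6744
  dwarf purple-flowered: (116 − 86)² / 86 = 10.4651
  dwarf white-flowered: (80 − 86)² / 86 = 0.4186
χ² = 1.6744 + 1.6744 + 10.4651 + 0.4186 = 14.2325 ≈ 14.233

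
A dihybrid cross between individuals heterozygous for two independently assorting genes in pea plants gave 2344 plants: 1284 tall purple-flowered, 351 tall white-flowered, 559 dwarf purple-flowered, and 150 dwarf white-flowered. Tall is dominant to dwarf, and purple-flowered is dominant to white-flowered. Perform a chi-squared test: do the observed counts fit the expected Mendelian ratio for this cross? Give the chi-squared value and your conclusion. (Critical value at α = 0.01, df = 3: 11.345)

51.299; not consistent

A dihybrid F₂ with independent assortment and complete dominance at both loci gives a 9:3:3:1 phenotypic ratio.
The 9:3:3:1 ratio has 16 parts, so with N = 2344 the expected counts are:
  tall purple-flowered: 2344 × 9/16 = 1318.5
  tall white-flowered: 2344 × 3/16 = 439.5
  dwarf purple-flowered: 2344 × 3/16 = 439.5
  dwarf white-flowered: 2344 × 1/16 = 146.5
χ² = Σ (O − E)² / E
  tall purple-flowered: (1284 − 1318.5)² / 1318.5 = 0.9027
  tall white-flowered: (351 − 439.5)² / 439.5 = 17.8208
  dwarf purple-flowered: (559 − 439.5)² / 439.5 = 32.4920
  dwarf white-flowered: (150 − 146.5)² / 146.5 = 0.0836
χ² = 0.9027 + 17.8208 + 32.4920 + 0.0836 = 51.2991 ≈ 51.299
Degrees of freedom = 4 − 1 = 3; critical value at α = 0.01 is 11.345.
Since 51.299 > 11.345, we reject the null hypothesis — the data do not fit the 9:3:3:1 ratio.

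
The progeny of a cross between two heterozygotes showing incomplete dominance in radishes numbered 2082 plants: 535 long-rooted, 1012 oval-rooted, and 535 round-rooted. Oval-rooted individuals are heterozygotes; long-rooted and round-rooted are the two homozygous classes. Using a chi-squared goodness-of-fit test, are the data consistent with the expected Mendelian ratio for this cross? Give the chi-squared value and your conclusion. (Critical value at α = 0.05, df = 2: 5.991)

1.616; consistent

With incomplete dominance, a heterozygote × heterozygote cross gives a 1:2:1 phenotypic ratio.
Expected counts for N = 2082 under a 1:2:1 ratio (total parts = 4):
  long-rooted: 2082 × 1/4 = 520.5
  oval-rooted: 2082 × 2/4 = 1041
  round-rooted: 2082 × 1/4 = 520.5
χ² = Σ (O − E)² / E
  long-rooted: (535 − 520.5)² / 520.5 = 0.4039
  oval-rooted: (1012 − 1041)² / 1041 = 0.8079
  round-rooted: (535 − 520.5)² / 520.5 = 0.4039
χ² = 0.4039 + 0.8079 + 0.4039 = 1.6157 ≈ 1.616
Degrees of freedom = 3 − 1 = 2; critical value at α = 0.05 is 5.991.
Since 1.616 < 5.991, we fail to reject the null hypothesis — the data are consistent with the 1:2:1 ratio.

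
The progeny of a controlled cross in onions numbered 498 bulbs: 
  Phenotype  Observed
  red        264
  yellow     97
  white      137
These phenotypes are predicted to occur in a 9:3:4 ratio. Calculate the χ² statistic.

The 9:3:4 ratio has 16 parts, so with N = 498 the expected counts are:
  red: 498 × 9/16 = 280.125
  yellow: 498 × 3/16 = 93.375
  white: 498 × 4/16 = 124.5
χ² = Σ (O − E)² / E
  red: (264 − 280.125)² / 280.125 = 0.9282
  yellow: (97 − 93.375)² / 93.375 = 0.1407
  white: (137 − 124.5)² / 124.5 = 1.2550
χ² = 0.9282 + 0.1407 + 1.2550 = 2.3239 ≈ 2.324

2.324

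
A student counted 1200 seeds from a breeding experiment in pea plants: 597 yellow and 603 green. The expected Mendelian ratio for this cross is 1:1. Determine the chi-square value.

The 1:1 ratio has 2 parts, so with N = 1200 the expected counts are:
  yellow: 1200 × 1/2 = 600
  green: 1200 × 1/2 = 600
χ² = Σ (O − E)² / E
  yellow: (597 − 600)² / 600 = 0.0150
  green: (603 − 600)² / 600 = 0.0150
χ² = 0.0150 + 0.0150 = 0.030

0.030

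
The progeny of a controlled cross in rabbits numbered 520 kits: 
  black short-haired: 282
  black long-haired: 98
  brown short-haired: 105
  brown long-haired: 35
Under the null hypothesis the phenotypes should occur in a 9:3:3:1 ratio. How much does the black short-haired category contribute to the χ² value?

Under the 9:3:3:1 hypothesis (Σ ratio = 16, N = 520):
  black short-haired: 520 × 9/16 = 292.5
  black long-haired: 520 × 3/16 = 97.5
  brown short-haired: 520 × 3/16 = 97.5
  brown long-haired: 520 × 1/16 = 32.5
Contribution of black short-haired: (282 − 292.5)² / 292.5 = 0.3769

0.377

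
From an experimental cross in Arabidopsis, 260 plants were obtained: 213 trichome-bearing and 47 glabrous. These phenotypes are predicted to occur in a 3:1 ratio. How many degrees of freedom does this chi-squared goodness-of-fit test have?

A goodness-of-fit test with 2 phenotype classes has df = 2 − 1 = 1.

1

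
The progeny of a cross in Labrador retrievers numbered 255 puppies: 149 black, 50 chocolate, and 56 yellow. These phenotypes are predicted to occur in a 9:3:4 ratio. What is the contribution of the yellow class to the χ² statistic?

0.942

Expected counts for N = 255 under a 9:3:4 ratio (total parts = 16):
  black: 255 × 9/16 = 143.4375
  chocolate: 255 × 3/16 = 47.8125
  yellow: 255 × 4/16 = 63.75
Contribution of yellow: (56 − 63.75)² / 63.75 = 0.9422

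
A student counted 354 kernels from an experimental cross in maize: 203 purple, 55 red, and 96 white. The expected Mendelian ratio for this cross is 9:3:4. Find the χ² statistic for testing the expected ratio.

2.660

The 9:3:4 ratio has 16 parts, so with N = 354 the expected counts are:
  purple: 354 × 9/16 = 199.125
  red: 354 × 3/16 = 66.375
  white: 354 × 4/16 = 88.5
χ² = Σ (O − E)² / E
  purple: (203 − 199.125)² / 199.125 = 0.0754
  red: (55 − 66.375)² / 66.375 = 1.9494
  white: (96 − 88.5)² / 88.5 = 0.6356
χ² = 0.0754 + 1.9494 + 0.6356 = 2.6604 ≈ 2.660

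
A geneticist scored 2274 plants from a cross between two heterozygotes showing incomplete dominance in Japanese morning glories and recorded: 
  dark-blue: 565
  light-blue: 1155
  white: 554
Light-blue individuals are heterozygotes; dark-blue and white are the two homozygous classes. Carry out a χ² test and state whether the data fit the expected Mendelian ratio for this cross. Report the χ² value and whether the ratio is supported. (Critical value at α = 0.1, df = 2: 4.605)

With incomplete dominance, a heterozygote × heterozygote cross gives a 1:2:1 phenotypic ratio.
Total ratio parts = 4. Expected numbers out of 2274:
  dark-blue: 2274 × 1/4 = 568.5
  light-blue: 2274 × 2/4 = 1137
  white: 2274 × 1/4 = 568.5
χ² = Σ (O − E)² / E
  dark-blue: (565 − 568.5)² / 568.5 = 0.0215
  light-blue: (1155 − 1137)² / 1137 = 0.2850
  white: (554 − 568.5)² / 568.5 = 0.3698
χ² = 0.0215 + 0.2850 + 0.3698 = 0.6763 ≈ 0.676
Degrees of freedom = 3 − 1 = 2; critical value at α = 0.1 is 4.605.
Since 0.676 < 4.605, we fail to reject the null hypothesis — the data are consistent with the 1:2:1 ratio.

0.676; consistent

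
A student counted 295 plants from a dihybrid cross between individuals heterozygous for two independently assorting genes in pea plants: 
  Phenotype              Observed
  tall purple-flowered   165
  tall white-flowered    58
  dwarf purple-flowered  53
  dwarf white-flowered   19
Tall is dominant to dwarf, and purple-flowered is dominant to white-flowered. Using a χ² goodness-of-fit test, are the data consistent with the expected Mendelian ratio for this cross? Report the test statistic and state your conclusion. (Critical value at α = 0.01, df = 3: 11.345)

0.250; consistent

A dihybrid F₂ with independent assortment and complete dominance at both loci gives a 9:3:3:1 phenotypic ratio.
Under the 9:3:3:1 hypothesis (Σ ratio = 16, N = 295):
  tall purple-flowered: 295 × 9/16 = 165.9375
  tall white-flowered: 295 × 3/16 = 55.3125
  dwarf purple-flowered: 295 × 3/16 = 55.3125
  dwarf white-flowered: 295 × 1/16 = 18.4375
χ² = Σ (O − E)² / E
  tall purple-flowered: (165 − 165.9375)² / 165.9375 = 0.0053
  tall white-flowered: (58 − 55.3125)² / 55.3125 = 0.1306
  dwarf purple-flowered: (53 − 55.3125)² / 55.3125 = 0.0967
  dwarf white-flowered: (19 − 18.4375)² / 18.4375 = 0.0172
χ² = 0.0053 + 0.1306 + 0.0967 + 0.0172 = 0.2498 ≈ 0.250
Degrees of freedom = 4 − 1 = 3; critical value at α = 0.01 is 11.345.
Since 0.250 < 11.345, we fail to reject the null hypothesis — the data are consistent with the 9:3:3:1 ratio.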